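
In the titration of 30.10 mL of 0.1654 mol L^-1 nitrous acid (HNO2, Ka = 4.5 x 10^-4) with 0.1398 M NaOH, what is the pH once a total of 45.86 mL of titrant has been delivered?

12.28

n(acid) = 0.1654 x 0.03010 = 0.004979 mol; n(NaOH) added = 0.1398 x 0.04586 = 0.006411 mol.
Base is in excess by 0.006411 - 0.004979 = 0.001433 mol in a total volume of 0.07596 L.
[OH^-] = 0.001433/0.07596 = 0.01886 M, so pOH = 1.72 and pH = 14.00 - 1.72 = 12.28.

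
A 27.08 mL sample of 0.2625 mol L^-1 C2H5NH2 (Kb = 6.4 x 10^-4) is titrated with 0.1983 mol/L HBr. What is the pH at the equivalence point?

n(C2H5NH2) = 0.2625 x 0.02708 = 0.007109 mol; V(HBr) at equivalence = 0.007109/0.1983 = 0.03585 L.
At equivalence the base is fully converted to C2H5NH3+; total volume = 0.06293 L, so [C2H5NH3+] = 0.007109/0.06293 = 0.1130 M.
Ka(C2H5NH3+) = Kw/Kb = 1.0e-14 / 6.4 x 10^-4 = 1.56e-11.
[H^+] = sqrt(Ka x [C2H5NH3+]) = sqrt(1.56e-11 x 0.1130) = 1.33e-6 M.
pH = -log(1.33e-6) = 5.88.

5.88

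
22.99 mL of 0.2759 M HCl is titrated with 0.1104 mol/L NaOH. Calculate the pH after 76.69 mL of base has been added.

n(acid) = 0.2759 x 0.02299 = 0.006343 mol; n(NaOH) added = 0.1104 x 0.07669 = 0.008467 mol.
Base is in excess by 0.008467 - 0.006343 = 0.002124 mol in a total volume of 0.09968 L.
[OH^-] = 0.002124/0.09968 = 0.02130 M, so pOH = 1.67 and pH = 14.00 - 1.67 = 12.33.

12.33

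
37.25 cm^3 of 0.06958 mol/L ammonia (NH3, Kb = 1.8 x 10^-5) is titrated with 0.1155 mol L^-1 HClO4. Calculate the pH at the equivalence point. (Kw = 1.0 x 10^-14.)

n(NH3) = 0.06958 x 0.03725 = 0.002592 mol; V(HClO4) at equivalence = 0.002592/0.1155 = 0.02244 L.
At equivalence the base is fully converted to NH4+; total volume = 0.05969 L, so [NH4+] = 0.002592/0.05969 = 0.04342 M.
Ka(NH4+) = Kw/Kb = 1.0e-14 / 1.8 x 10^-5 = 5.56e-10.
[H^+] = sqrt(Ka x [NH4+]) = sqrt(5.56e-10 x 0.04342) = 4.91e-6 M.
pH = -log(4.91e-6) = 5.31.

5.31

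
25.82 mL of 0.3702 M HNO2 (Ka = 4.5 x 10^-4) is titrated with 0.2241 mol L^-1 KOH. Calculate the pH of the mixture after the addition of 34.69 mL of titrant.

Initial n(HNO2) = 0.3702 x 0.02582 = 0.009559 mol.
n(KOH) added = 0.2241 x 0.03469 = 0.007774 mol, converting that many moles of HNO2 to NO2-.
Remaining n(HNO2) = 0.001785 mol; n(NO2-) = 0.007774 mol.
By Henderson-Hasselbalch, pH = pKa + log([A^-]/[HA]) = 3.35 + log(0.007774/0.001785) = 3.35 + (+0.64) = 3.99.

3.99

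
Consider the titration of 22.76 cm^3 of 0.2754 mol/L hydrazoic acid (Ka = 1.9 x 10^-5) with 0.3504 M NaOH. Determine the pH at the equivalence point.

n(HN3) = 0.2754 x 0.02276 = 0.006268 mol; V(NaOH) at equivalence = 0.006268/0.3504 = 0.01789 L.
At equivalence all the acid is converted to N3-; total volume = 0.02276 + 0.01789 = 0.04065 L, so [N3-] = 0.006268/0.04065 = 0.1542 M.
Kb = Kw/Ka = 1.0e-14 / 1.9 x 10^-5 = 5.26e-10.
[OH^-] = sqrt(Kb x [N3-]) = sqrt(5.26e-10 x 0.1542) = 9.01e-6 M.
pOH = 5.05, so pH = 14.00 - 5.05 = 8.95.

8.95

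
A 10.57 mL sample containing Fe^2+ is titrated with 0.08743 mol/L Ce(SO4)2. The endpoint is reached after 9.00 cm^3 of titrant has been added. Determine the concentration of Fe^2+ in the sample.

n(Ce(SO4)2) = 0.08743 x 0.009000 = 0.0007869 mol.
From the balanced equation, 1 mol Ce(SO4)2 reacts with 1 mol Fe^2+, so n(Fe^2+) = 0.0007869 x 1/1 = 0.0007869 mol.
[Fe^2+] = 0.0007869 / 0.01057 L = 0.0744 M.

0.0744 M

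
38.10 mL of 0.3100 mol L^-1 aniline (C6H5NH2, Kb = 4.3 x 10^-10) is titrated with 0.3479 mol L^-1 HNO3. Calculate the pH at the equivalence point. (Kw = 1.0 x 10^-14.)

n(C6H5NH2) = 0.3100 x 0.03810 = 0.01181 mol; V(HNO3) at equivalence = 0.01181/0.3479 = 0.03395 L.
At equivalence the base is fully converted to C6H5NH3+; total volume = 0.07205 L, so [C6H5NH3+] = 0.01181/0.07205 = 0.1639 M.
Ka(C6H5NH3+) = Kw/Kb = 1.0e-14 / 4.3 x 10^-10 = 2.33e-5.
[H^+] = sqrt(Ka x [C6H5NH3+]) = sqrt(2.33e-5 x 0.1639) = 0.00195 M.
pH = -log(0.00195) = 2.71.

2.71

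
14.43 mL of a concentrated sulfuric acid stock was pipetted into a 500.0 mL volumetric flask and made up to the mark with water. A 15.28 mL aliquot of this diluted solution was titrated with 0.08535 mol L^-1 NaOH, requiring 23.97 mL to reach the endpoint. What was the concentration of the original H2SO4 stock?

n(NaOH) = 0.08535 x 0.02397 = 0.002046 mol.
n(H2SO4) in the aliquot = 0.002046 x 1/2 = 0.001023 mol.
[diluted H2SO4] = 0.001023 / 0.01528 = 0.06695 M.
Dilution factor = 500.0/14.43 = 34.65, so [stock] = 0.06695 x 34.65 = 2.32 M.

2.32 M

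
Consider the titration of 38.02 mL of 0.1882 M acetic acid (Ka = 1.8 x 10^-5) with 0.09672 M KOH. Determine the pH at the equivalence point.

n(CH3COOH) = 0.1882 x 0.03802 = 0.007155 mol; V(KOH) at equivalence = 0.007155/0.09672 = 0.07398 L.
At equivalence all the acid is converted to CH3COO-; total volume = 0.03802 + 0.07398 = 0.1120 L, so [CH3COO-] = 0.007155/0.1120 = 0.06389 M.
Kb = Kw/Ka = 1.0e-14 / 1.8 x 10^-5 = 5.56e-10.
[OH^-] = sqrt(Kb x [CH3COO-]) = sqrt(5.56e-10 x 0.06389) = 5.96e-6 M.
pOH = 5.22, so pH = 14.00 - 5.22 = 8.78.

8.78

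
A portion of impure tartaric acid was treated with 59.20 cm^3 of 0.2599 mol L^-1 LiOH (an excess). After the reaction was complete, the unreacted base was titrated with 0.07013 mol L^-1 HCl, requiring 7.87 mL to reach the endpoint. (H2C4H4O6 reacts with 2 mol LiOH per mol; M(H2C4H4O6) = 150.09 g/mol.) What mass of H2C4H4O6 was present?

1.11 g

Total n(LiOH) added = 0.2599 x 0.05920 = 0.01539 mol.
n(HCl) used = 0.07013 x 0.007870 = 0.0005519 mol, which equals the excess n(LiOH).
So n(LiOH) consumed by the sample = 0.01539 - 0.0005519 = 0.01483 mol.
n(H2C4H4O6) = 0.01483 / 2 = 0.007417 mol.
mass = 0.007417 mol x 150.09 g/mol = 1.11 g.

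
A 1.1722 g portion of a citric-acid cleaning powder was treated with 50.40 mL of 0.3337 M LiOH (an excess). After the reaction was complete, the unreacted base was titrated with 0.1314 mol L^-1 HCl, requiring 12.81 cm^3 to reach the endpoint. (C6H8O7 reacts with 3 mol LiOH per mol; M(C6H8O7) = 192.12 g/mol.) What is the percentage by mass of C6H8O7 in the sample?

82.7%

Total n(LiOH) added = 0.3337 x 0.05040 = 0.01682 mol.
n(HCl) used = 0.1314 x 0.01281 = 0.001683 mol, which equals the excess n(LiOH).
So n(LiOH) consumed by the sample = 0.01682 - 0.001683 = 0.01514 mol.
n(C6H8O7) = 0.01514 / 3 = 0.005045 mol.
mass C6H8O7 = 0.005045 x 192.12 = 0.9693 g, so %C6H8O7 = 0.9693/1.1722 x 100 = 82.7%.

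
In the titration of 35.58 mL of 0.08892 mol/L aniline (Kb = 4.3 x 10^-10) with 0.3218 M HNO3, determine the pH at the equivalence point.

n(C6H5NH2) = 0.08892 x 0.03558 = 0.003164 mol; V(HNO3) at equivalence = 0.003164/0.3218 = 0.009831 L.
At equivalence the base is fully converted to C6H5NH3+; total volume = 0.04541 L, so [C6H5NH3+] = 0.003164/0.04541 = 0.06967 M.
Ka(C6H5NH3+) = Kw/Kb = 1.0e-14 / 4.3 x 10^-10 = 2.33e-5.
[H^+] = sqrt(Ka x [C6H5NH3+]) = sqrt(2.33e-5 x 0.06967) = 0.00127 M.
pH = -log(0.00127) = 2.90.

2.90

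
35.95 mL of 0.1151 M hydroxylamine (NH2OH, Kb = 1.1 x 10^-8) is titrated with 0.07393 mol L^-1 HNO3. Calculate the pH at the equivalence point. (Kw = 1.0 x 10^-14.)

n(NH2OH) = 0.1151 x 0.03595 = 0.004138 mol; V(HNO3) at equivalence = 0.004138/0.07393 = 0.05597 L.
At equivalence the base is fully converted to NH3OH+; total volume = 0.09192 L, so [NH3OH+] = 0.004138/0.09192 = 0.04502 M.
Ka(NH3OH+) = Kw/Kb = 1.0e-14 / 1.1 x 10^-8 = 9.09e-7.
[H^+] = sqrt(Ka x [NH3OH+]) = sqrt(9.09e-7 x 0.04502) = 0.000202 M.
pH = -log(0.000202) = 3.69.

3.69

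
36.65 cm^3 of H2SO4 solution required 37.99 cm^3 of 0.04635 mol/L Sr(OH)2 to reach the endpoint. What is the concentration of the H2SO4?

0.0480 M

n(Sr(OH)2) delivered = 0.04635 x 0.03799 = 0.001761 mol.
For a 1:1 reaction, n(H2SO4) = 0.001761 mol.
[H2SO4] = 0.001761 mol / 0.03665 L = 0.0480 M.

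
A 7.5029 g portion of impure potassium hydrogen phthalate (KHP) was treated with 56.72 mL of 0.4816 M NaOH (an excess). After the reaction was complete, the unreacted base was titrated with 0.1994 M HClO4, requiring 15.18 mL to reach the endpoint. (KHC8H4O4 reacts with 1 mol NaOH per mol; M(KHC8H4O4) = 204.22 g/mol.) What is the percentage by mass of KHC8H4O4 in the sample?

66.1%

Total n(NaOH) added = 0.4816 x 0.05672 = 0.02732 mol.
n(HClO4) used = 0.1994 x 0.01518 = 0.003027 mol, which equals the excess n(NaOH).
So n(NaOH) consumed by the sample = 0.02732 - 0.003027 = 0.02429 mol.
n(KHC8H4O4) = 0.02429 / 1 = 0.02429 mol.
mass KHC8H4O4 = 0.02429 x 204.22 = 4.960 g, so %KHC8H4O4 = 4.960/7.5029 x 100 = 66.1%.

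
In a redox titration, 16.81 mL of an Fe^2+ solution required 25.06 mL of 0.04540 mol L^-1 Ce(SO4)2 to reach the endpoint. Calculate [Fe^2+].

n(Ce(SO4)2) = 0.04540 x 0.02506 = 0.001138 mol.
From the balanced equation, 1 mol Ce(SO4)2 reacts with 1 mol Fe^2+, so n(Fe^2+) = 0.001138 x 1/1 = 0.001138 mol.
[Fe^2+] = 0.001138 / 0.01681 L = 0.0677 M.

0.0677 M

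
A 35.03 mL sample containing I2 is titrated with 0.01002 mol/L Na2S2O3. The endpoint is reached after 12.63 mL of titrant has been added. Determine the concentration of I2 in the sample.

0.00181 M

n(Na2S2O3) = 0.01002 x 0.01263 = 0.0001266 mol.
From the balanced equation, 2 mol Na2S2O3 reacts with 1 mol I2, so n(I2) = 0.0001266 x 1/2 = 6.328e-5 mol.
[I2] = 6.328e-5 / 0.03503 L = 0.00181 M.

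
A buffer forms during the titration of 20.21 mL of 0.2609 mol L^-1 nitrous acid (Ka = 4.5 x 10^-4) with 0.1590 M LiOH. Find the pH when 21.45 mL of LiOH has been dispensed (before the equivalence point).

Initial n(HNO2) = 0.2609 x 0.02021 = 0.005273 mol.
n(LiOH) added = 0.1590 x 0.02145 = 0.003411 mol, converting that many moles of HNO2 to NO2-.
Remaining n(HNO2) = 0.001862 mol; n(NO2-) = 0.003411 mol.
By Henderson-Hasselbalch, pH = pKa + log([A^-]/[HA]) = 3.35 + log(0.003411/0.001862) = 3.35 + (+0.26) = 3.61.

3.61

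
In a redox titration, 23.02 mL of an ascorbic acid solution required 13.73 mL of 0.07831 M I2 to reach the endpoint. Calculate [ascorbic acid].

0.0467 M

n(I2) = 0.07831 x 0.01373 = 0.001075 mol.
From the balanced equation, 1 mol I2 reacts with 1 mol ascorbic acid, so n(ascorbic acid) = 0.001075 x 1/1 = 0.001075 mol.
[ascorbic acid] = 0.001075 / 0.02302 L = 0.0467 M.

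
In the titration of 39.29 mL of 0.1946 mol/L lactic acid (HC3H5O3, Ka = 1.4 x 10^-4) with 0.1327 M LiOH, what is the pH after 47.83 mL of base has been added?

Initial n(HC3H5O3) = 0.1946 x 0.03929 = 0.007646 mol.
n(LiOH) added = 0.1327 x 0.04783 = 0.006347 mol, converting that many moles of HC3H5O3 to C3H5O3-.
Remaining n(HC3H5O3) = 0.001299 mol; n(C3H5O3-) = 0.006347 mol.
By Henderson-Hasselbalch, pH = pKa + log([A^-]/[HA]) = 3.85 + log(0.006347/0.001299) = 3.85 + (+0.69) = 4.54.

4.54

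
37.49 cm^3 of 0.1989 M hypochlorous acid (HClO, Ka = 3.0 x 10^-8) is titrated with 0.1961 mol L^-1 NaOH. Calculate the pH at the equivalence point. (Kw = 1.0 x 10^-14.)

10.26

n(HClO) = 0.1989 x 0.03749 = 0.007457 mol; V(NaOH) at equivalence = 0.007457/0.1961 = 0.03803 L.
At equivalence all the acid is converted to ClO-; total volume = 0.03749 + 0.03803 = 0.07552 L, so [ClO-] = 0.007457/0.07552 = 0.09875 M.
Kb = Kw/Ka = 1.0e-14 / 3.0 x 10^-8 = 3.33e-7.
[OH^-] = sqrt(Kb x [ClO-]) = sqrt(3.33e-7 x 0.09875) = 0.000181 M.
pOH = 3.74, so pH = 14.00 - 3.74 = 10.26.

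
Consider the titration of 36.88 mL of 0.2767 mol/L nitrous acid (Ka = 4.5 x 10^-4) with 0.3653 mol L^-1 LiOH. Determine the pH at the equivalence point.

8.27

n(HNO2) = 0.2767 x 0.03688 = 0.01020 mol; V(LiOH) at equivalence = 0.01020/0.3653 = 0.02794 L.
At equivalence all the acid is converted to NO2-; total volume = 0.03688 + 0.02794 = 0.06482 L, so [NO2-] = 0.01020/0.06482 = 0.1574 M.
Kb = Kw/Ka = 1.0e-14 / 4.5 x 10^-4 = 2.22e-11.
[OH^-] = sqrt(Kb x [NO2-]) = sqrt(2.22e-11 x 0.1574) = 1.87e-6 M.
pOH = 5.73, so pH = 14.00 - 5.73 = 8.27.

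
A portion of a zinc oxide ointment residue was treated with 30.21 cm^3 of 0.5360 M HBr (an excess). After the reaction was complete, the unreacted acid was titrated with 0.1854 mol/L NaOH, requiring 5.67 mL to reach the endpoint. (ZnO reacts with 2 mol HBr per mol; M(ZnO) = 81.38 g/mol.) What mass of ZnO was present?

Total n(HBr) added = 0.5360 x 0.03021 = 0.01619 mol.
n(NaOH) used = 0.1854 x 0.005670 = 0.001051 mol, which equals the excess n(HBr).
So n(HBr) consumed by the sample = 0.01619 - 0.001051 = 0.01514 mol.
n(ZnO) = 0.01514 / 2 = 0.007571 mol.
mass = 0.007571 mol x 81.38 g/mol = 0.616 g.

0.616 g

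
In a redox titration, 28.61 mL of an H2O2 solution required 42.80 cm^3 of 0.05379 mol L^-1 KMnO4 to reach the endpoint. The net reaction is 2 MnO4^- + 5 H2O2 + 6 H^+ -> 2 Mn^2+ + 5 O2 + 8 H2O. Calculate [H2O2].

n(KMnO4) = 0.05379 x 0.04280 = 0.002302 mol.
From the balanced equation, 2 mol KMnO4 reacts with 5 mol H2O2, so n(H2O2) = 0.002302 x 5/2 = 0.005756 mol.
[H2O2] = 0.005756 / 0.02861 L = 0.201 M.

0.201 M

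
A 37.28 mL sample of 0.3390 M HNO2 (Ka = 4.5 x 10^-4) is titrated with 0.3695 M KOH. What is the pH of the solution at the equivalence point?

n(HNO2) = 0.3390 x 0.03728 = 0.01264 mol; V(KOH) at equivalence = 0.01264/0.3695 = 0.03420 L.
At equivalence all the acid is converted to NO2-; total volume = 0.03728 + 0.03420 = 0.07148 L, so [NO2-] = 0.01264/0.07148 = 0.1768 M.
Kb = Kw/Ka = 1.0e-14 / 4.5 x 10^-4 = 2.22e-11.
[OH^-] = sqrt(Kb x [NO2-]) = sqrt(2.22e-11 x 0.1768) = 1.98e-6 M.
pOH = 5.70, so pH = 14.00 - 5.70 = 8.30.

8.30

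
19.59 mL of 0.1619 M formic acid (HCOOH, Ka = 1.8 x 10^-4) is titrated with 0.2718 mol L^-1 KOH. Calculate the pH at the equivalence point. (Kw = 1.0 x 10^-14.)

n(HCOOH) = 0.1619 x 0.01959 = 0.003172 mol; V(KOH) at equivalence = 0.003172/0.2718 = 0.01167 L.
At equivalence all the acid is converted to HCOO-; total volume = 0.01959 + 0.01167 = 0.03126 L, so [HCOO-] = 0.003172/0.03126 = 0.1015 M.
Kb = Kw/Ka = 1.0e-14 / 1.8 x 10^-4 = 5.56e-11.
[OH^-] = sqrt(Kb x [HCOO-]) = sqrt(5.56e-11 x 0.1015) = 2.37e-6 M.
pOH = 5.62, so pH = 14.00 - 5.62 = 8.38.

8.38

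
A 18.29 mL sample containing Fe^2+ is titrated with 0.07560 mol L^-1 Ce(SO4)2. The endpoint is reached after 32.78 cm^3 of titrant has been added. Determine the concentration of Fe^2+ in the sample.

n(Ce(SO4)2) = 0.07560 x 0.03278 = 0.002478 mol.
From the balanced equation, 1 mol Ce(SO4)2 reacts with 1 mol Fe^2+, so n(Fe^2+) = 0.002478 x 1/1 = 0.002478 mol.
[Fe^2+] = 0.002478 / 0.01829 L = 0.135 M.

0.135 M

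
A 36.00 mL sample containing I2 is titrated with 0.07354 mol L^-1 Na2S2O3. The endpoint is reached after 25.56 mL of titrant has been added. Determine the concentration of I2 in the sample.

n(Na2S2O3) = 0.07354 x 0.02556 = 0.001880 mol.
From the balanced equation, 2 mol Na2S2O3 reacts with 1 mol I2, so n(I2) = 0.001880 x 1/2 = 0.0009398 mol.
[I2] = 0.0009398 / 0.03600 L = 0.0261 M.

0.0261 M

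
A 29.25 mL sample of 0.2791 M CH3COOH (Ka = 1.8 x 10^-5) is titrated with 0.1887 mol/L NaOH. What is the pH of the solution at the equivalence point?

8.90

n(CH3COOH) = 0.2791 x 0.02925 = 0.008164 mol; V(NaOH) at equivalence = 0.008164/0.1887 = 0.04326 L.
At equivalence all the acid is converted to CH3COO-; total volume = 0.02925 + 0.04326 = 0.07251 L, so [CH3COO-] = 0.008164/0.07251 = 0.1126 M.
Kb = Kw/Ka = 1.0e-14 / 1.8 x 10^-5 = 5.56e-10.
[OH^-] = sqrt(Kb x [CH3COO-]) = sqrt(5.56e-10 x 0.1126) = 7.91e-6 M.
pOH = 5.10, so pH = 14.00 - 5.10 = 8.90.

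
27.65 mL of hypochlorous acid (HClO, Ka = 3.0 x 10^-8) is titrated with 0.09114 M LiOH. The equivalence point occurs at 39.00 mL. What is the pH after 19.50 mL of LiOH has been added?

19.50 mL is exactly half the equivalence volume (39.00/2), i.e. the half-equivalence point.
There, n(HA) = n(A^-), so pH = pKa = -log(3.0 x 10^-8) = 7.52.

7.52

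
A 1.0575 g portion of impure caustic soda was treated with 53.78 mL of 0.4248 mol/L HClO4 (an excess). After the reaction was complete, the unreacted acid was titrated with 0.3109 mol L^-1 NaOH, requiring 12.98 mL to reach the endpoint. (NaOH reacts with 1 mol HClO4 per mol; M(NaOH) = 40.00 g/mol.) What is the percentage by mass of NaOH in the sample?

71.1%

Total n(HClO4) added = 0.4248 x 0.05378 = 0.02285 mol.
n(NaOH) used = 0.3109 x 0.01298 = 0.004035 mol, which equals the excess n(HClO4).
So n(HClO4) consumed by the sample = 0.02285 - 0.004035 = 0.01881 mol.
n(NaOH) = 0.01881 / 1 = 0.01881 mol.
mass NaOH = 0.01881 x 40.00 = 0.7524 g, so %NaOH = 0.7524/1.0575 x 100 = 71.1%.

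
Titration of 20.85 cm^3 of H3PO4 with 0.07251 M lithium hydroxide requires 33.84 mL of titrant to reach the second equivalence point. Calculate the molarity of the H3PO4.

n(LiOH) = 0.07251 x 0.03384 = 0.002454 mol.
At the second equivalence point, 2 mol OH^- react per mol H3PO4, so n(H3PO4) = 0.002454 / 2 = 0.001227 mol.
[H3PO4] = 0.001227 / 0.02085 L = 0.0588 M.

0.0588 M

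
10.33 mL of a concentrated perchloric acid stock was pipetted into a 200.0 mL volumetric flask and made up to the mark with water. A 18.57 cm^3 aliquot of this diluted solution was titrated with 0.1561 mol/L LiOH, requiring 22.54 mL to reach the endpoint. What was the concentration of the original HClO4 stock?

n(LiOH) = 0.1561 x 0.02254 = 0.003518 mol.
n(HClO4) in the aliquot = 0.003518 mol.
[diluted HClO4] = 0.003518 / 0.01857 = 0.1895 M.
Dilution factor = 200.0/10.33 = 19.36, so [stock] = 0.1895 x 19.36 = 3.67 M.

3.67 M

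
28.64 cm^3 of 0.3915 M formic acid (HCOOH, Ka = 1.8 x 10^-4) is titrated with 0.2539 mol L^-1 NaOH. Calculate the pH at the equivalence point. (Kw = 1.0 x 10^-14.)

n(HCOOH) = 0.3915 x 0.02864 = 0.01121 mol; V(NaOH) at equivalence = 0.01121/0.2539 = 0.04416 L.
At equivalence all the acid is converted to HCOO-; total volume = 0.02864 + 0.04416 = 0.07280 L, so [HCOO-] = 0.01121/0.07280 = 0.1540 M.
Kb = Kw/Ka = 1.0e-14 / 1.8 x 10^-4 = 5.56e-11.
[OH^-] = sqrt(Kb x [HCOO-]) = sqrt(5.56e-11 x 0.1540) = 2.93e-6 M.
pOH = 5.53, so pH = 14.00 - 5.53 = 8.47.

8.47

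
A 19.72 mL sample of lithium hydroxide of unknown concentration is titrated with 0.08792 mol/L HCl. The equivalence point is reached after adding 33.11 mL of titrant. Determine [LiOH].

0.148 M

n(HCl) delivered = 0.08792 x 0.03311 = 0.002911 mol.
For a 1:1 reaction, n(LiOH) = 0.002911 mol.
[LiOH] = 0.002911 mol / 0.01972 L = 0.148 M.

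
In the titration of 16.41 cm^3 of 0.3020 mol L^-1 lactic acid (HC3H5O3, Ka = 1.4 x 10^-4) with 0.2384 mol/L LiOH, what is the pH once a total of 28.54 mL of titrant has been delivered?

n(acid) = 0.3020 x 0.01641 = 0.004956 mol; n(LiOH) added = 0.2384 x 0.02854 = 0.006804 mol.
Base is in excess by 0.006804 - 0.004956 = 0.001848 mol in a total volume of 0.04495 L.
[OH^-] = 0.001848/0.04495 = 0.04111 M, so pOH = 1.39 and pH = 14.00 - 1.39 = 12.61.

12.61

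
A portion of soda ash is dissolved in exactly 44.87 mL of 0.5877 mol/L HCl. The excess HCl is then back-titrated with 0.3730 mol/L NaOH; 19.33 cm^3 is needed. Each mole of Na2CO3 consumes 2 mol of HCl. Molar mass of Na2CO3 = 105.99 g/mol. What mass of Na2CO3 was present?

Total n(HCl) added = 0.5877 x 0.04487 = 0.02637 mol.
n(NaOH) used = 0.3730 x 0.01933 = 0.007210 mol, which equals the excess n(HCl).
So n(HCl) consumed by the sample = 0.02637 - 0.007210 = 0.01916 mol.
n(Na2CO3) = 0.01916 / 2 = 0.009580 mol.
mass = 0.009580 mol x 105.99 g/mol = 1.02 g.

1.02 g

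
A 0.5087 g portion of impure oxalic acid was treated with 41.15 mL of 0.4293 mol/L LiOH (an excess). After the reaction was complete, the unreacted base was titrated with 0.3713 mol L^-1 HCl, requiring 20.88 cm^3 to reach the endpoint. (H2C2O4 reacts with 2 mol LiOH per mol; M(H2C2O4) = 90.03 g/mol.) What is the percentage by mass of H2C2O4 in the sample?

Total n(LiOH) added = 0.4293 x 0.04115 = 0.01767 mol.
n(HCl) used = 0.3713 x 0.02088 = 0.007753 mol, which equals the excess n(LiOH).
So n(LiOH) consumed by the sample = 0.01767 - 0.007753 = 0.009913 mol.
n(H2C2O4) = 0.009913 / 2 = 0.004956 mol.
mass H2C2O4 = 0.004956 x 90.03 = 0.4462 g, so %H2C2O4 = 0.4462/0.5087 x 100 = 87.7%.

87.7%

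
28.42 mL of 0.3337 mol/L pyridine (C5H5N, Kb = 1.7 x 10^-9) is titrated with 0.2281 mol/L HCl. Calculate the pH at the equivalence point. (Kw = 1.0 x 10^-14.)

n(C5H5N) = 0.3337 x 0.02842 = 0.009484 mol; V(HCl) at equivalence = 0.009484/0.2281 = 0.04158 L.
At equivalence the base is fully converted to C5H5NH+; total volume = 0.07000 L, so [C5H5NH+] = 0.009484/0.07000 = 0.1355 M.
Ka(C5H5NH+) = Kw/Kb = 1.0e-14 / 1.7 x 10^-9 = 5.88e-6.
[H^+] = sqrt(Ka x [C5H5NH+]) = sqrt(5.88e-6 x 0.1355) = 0.000893 M.
pH = -log(0.000893) = 3.05.

3.05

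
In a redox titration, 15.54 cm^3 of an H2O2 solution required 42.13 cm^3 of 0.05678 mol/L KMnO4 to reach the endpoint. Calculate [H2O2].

n(KMnO4) = 0.05678 x 0.04213 = 0.002392 mol.
From the balanced equation, 2 mol KMnO4 reacts with 5 mol H2O2, so n(H2O2) = 0.002392 x 5/2 = 0.005980 mol.
[H2O2] = 0.005980 / 0.01554 L = 0.385 M.

0.385 M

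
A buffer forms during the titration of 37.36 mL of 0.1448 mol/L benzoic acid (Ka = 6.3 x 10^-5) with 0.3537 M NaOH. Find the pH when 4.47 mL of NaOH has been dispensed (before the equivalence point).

Initial n(C6H5COOH) = 0.1448 x 0.03736 = 0.005410 mol.
n(NaOH) added = 0.3537 x 0.004470 = 0.001581 mol, converting that many moles of C6H5COOH to C6H5COO-.
Remaining n(C6H5COOH) = 0.003829 mol; n(C6H5COO-) = 0.001581 mol.
By Henderson-Hasselbalch, pH = pKa + log([A^-]/[HA]) = 4.20 + log(0.001581/0.003829) = 4.20 + (-0.38) = 3.82.

3.82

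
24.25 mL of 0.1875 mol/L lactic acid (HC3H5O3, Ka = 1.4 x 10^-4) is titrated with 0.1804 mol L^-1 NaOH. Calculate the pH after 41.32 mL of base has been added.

n(acid) = 0.1875 x 0.02425 = 0.004547 mol; n(NaOH) added = 0.1804 x 0.04132 = 0.007454 mol.
Base is in excess by 0.007454 - 0.004547 = 0.002907 mol in a total volume of 0.06557 L.
[OH^-] = 0.002907/0.06557 = 0.04434 M, so pOH = 1.35 and pH = 14.00 - 1.35 = 12.65.

12.65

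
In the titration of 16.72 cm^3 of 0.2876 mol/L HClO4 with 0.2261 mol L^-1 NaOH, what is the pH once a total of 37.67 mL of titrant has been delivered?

12.83

n(acid) = 0.2876 x 0.01672 = 0.004809 mol; n(NaOH) added = 0.2261 x 0.03767 = 0.008517 mol.
Base is in excess by 0.008517 - 0.004809 = 0.003709 mol in a total volume of 0.05439 L.
[OH^-] = 0.003709/0.05439 = 0.06818 M, so pOH = 1.17 and pH = 14.00 - 1.17 = 12.83.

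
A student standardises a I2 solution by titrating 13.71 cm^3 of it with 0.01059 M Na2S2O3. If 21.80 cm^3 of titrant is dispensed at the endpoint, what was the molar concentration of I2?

0.00842 M

n(Na2S2O3) = 0.01059 x 0.02180 = 0.0002309 mol.
From the balanced equation, 2 mol Na2S2O3 reacts with 1 mol I2, so n(I2) = 0.0002309 x 1/2 = 0.0001154 mol.
[I2] = 0.0001154 / 0.01371 L = 0.00842 M.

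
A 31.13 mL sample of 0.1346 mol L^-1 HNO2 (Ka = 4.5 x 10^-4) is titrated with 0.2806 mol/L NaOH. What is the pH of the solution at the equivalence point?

n(HNO2) = 0.1346 x 0.03113 = 0.004190 mol; V(NaOH) at equivalence = 0.004190/0.2806 = 0.01493 L.
At equivalence all the acid is converted to NO2-; total volume = 0.03113 + 0.01493 = 0.04606 L, so [NO2-] = 0.004190/0.04606 = 0.09097 M.
Kb = Kw/Ka = 1.0e-14 / 4.5 x 10^-4 = 2.22e-11.
[OH^-] = sqrt(Kb x [NO2-]) = sqrt(2.22e-11 x 0.09097) = 1.42e-6 M.
pOH = 5.85, so pH = 14.00 - 5.85 = 8.15.

8.15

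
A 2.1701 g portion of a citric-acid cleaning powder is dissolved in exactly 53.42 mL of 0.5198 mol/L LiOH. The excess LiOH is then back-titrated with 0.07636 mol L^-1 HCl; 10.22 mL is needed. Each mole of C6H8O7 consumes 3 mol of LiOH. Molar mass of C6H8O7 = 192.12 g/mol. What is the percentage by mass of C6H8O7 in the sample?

79.6%

Total n(LiOH) added = 0.5198 x 0.05342 = 0.02777 mol.
n(HCl) used = 0.07636 x 0.01022 = 0.0007804 mol, which equals the excess n(LiOH).
So n(LiOH) consumed by the sample = 0.02777 - 0.0007804 = 0.02699 mol.
n(C6H8O7) = 0.02699 / 3 = 0.008996 mol.
mass C6H8O7 = 0.008996 x 192.12 = 1.728 g, so %C6H8O7 = 1.728/2.1701 x 100 = 79.6%.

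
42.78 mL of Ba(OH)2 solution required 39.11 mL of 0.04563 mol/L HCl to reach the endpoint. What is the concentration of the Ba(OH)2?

n(HCl) delivered = 0.04563 x 0.03911 = 0.001785 mol.
The reaction is 1 Ba(OH)2 + 2 HCl, so n(Ba(OH)2) = 0.001785 x 1/2 = 0.0008923 mol.
[Ba(OH)2] = 0.0008923 mol / 0.04278 L = 0.0209 M.

0.0209 M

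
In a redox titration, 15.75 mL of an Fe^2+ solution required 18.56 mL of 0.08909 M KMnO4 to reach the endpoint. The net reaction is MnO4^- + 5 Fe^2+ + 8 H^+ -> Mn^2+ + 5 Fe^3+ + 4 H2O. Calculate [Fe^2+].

0.525 M

n(KMnO4) = 0.08909 x 0.01856 = 0.001654 mol.
From the balanced equation, 1 mol KMnO4 reacts with 5 mol Fe^2+, so n(Fe^2+) = 0.001654 x 5/1 = 0.008268 mol.
[Fe^2+] = 0.008268 / 0.01575 L = 0.525 M.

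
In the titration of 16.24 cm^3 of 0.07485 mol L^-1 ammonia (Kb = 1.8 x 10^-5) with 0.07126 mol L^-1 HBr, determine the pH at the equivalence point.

5.35

n(NH3) = 0.07485 x 0.01624 = 0.001216 mol; V(HBr) at equivalence = 0.001216/0.07126 = 0.01706 L.
At equivalence the base is fully converted to NH4+; total volume = 0.03330 L, so [NH4+] = 0.001216/0.03330 = 0.03651 M.
Ka(NH4+) = Kw/Kb = 1.0e-14 / 1.8 x 10^-5 = 5.56e-10.
[H^+] = sqrt(Ka x [NH4+]) = sqrt(5.56e-10 x 0.03651) = 4.50e-6 M.
pH = -log(4.50e-6) = 5.35.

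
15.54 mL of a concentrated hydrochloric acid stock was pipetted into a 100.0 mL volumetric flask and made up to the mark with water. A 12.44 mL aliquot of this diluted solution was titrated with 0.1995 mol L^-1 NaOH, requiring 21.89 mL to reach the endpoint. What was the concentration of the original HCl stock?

2.26 M

n(NaOH) = 0.1995 x 0.02189 = 0.004367 mol.
n(HCl) in the aliquot = 0.004367 mol.
[diluted HCl] = 0.004367 / 0.01244 = 0.3510 M.
Dilution factor = 100.0/15.54 = 6.435, so [stock] = 0.3510 x 6.435 = 2.26 M.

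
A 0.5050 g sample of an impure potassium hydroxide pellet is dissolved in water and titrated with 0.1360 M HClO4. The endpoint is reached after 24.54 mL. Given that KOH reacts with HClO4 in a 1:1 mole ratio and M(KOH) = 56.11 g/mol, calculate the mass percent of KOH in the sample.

37.1%

n(HClO4) = 0.1360 x 0.02454 = 0.003337 mol.
n(KOH) = 0.003337 / 1 = 0.003337 mol.
mass of KOH = 0.003337 x 56.11 = 0.1873 g.
% purity = 0.1873 / 0.5050 x 100 = 37.1%.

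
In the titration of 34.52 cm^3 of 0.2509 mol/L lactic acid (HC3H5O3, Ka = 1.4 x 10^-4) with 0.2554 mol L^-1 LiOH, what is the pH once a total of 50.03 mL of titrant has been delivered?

n(acid) = 0.2509 x 0.03452 = 0.008661 mol; n(LiOH) added = 0.2554 x 0.05003 = 0.01278 mol.
Base is in excess by 0.01278 - 0.008661 = 0.004117 mol in a total volume of 0.08455 L.
[OH^-] = 0.004117/0.08455 = 0.04869 M, so pOH = 1.31 and pH = 14.00 - 1.31 = 12.69.

12.69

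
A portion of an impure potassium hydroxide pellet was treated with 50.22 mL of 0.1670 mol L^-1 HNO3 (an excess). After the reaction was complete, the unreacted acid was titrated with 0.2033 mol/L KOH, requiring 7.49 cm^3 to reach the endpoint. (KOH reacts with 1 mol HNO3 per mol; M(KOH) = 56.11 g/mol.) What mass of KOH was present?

0.385 g

Total n(HNO3) added = 0.1670 x 0.05022 = 0.008387 mol.
n(KOH) used = 0.2033 x 0.007490 = 0.001523 mol, which equals the excess n(HNO3).
So n(HNO3) consumed by the sample = 0.008387 - 0.001523 = 0.006864 mol.
n(KOH) = 0.006864 / 1 = 0.006864 mol.
mass = 0.006864 mol x 56.11 g/mol = 0.385 g.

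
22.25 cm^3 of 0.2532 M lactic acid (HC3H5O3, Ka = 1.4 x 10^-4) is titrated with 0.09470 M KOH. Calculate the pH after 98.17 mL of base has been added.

12.48

n(acid) = 0.2532 x 0.02225 = 0.005634 mol; n(KOH) added = 0.09470 x 0.09817 = 0.009297 mol.
Base is in excess by 0.009297 - 0.005634 = 0.003663 mol in a total volume of 0.1204 L.
[OH^-] = 0.003663/0.1204 = 0.03042 M, so pOH = 1.52 and pH = 14.00 - 1.52 = 12.48.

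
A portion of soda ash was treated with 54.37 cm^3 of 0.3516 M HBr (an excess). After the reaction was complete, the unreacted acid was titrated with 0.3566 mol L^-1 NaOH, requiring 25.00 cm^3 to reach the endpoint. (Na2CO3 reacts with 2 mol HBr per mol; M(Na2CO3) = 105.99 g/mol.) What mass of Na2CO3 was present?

0.541 g

Total n(HBr) added = 0.3516 x 0.05437 = 0.01912 mol.
n(NaOH) used = 0.3566 x 0.02500 = 0.008915 mol, which equals the excess n(HBr).
So n(HBr) consumed by the sample = 0.01912 - 0.008915 = 0.01020 mol.
n(Na2CO3) = 0.01020 / 2 = 0.005101 mol.
mass = 0.005101 mol x 105.99 g/mol = 0.541 g.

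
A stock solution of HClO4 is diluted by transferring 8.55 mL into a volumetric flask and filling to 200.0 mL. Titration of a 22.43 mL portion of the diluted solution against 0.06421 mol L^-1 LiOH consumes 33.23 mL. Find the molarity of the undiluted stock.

n(LiOH) = 0.06421 x 0.03323 = 0.002134 mol.
n(HClO4) in the aliquot = 0.002134 mol.
[diluted HClO4] = 0.002134 / 0.02243 = 0.09513 M.
Dilution factor = 200.0/8.550 = 23.39, so [stock] = 0.09513 x 23.39 = 2.23 M.

2.23 M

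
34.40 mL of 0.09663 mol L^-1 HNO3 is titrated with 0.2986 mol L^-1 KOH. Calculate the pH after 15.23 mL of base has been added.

n(acid) = 0.09663 x 0.03440 = 0.003324 mol; n(KOH) added = 0.2986 x 0.01523 = 0.004548 mol.
Base is in excess by 0.004548 - 0.003324 = 0.001224 mol in a total volume of 0.04963 L.
[OH^-] = 0.001224/0.04963 = 0.02465 M, so pOH = 1.61 and pH = 14.00 - 1.61 = 12.39.

12.39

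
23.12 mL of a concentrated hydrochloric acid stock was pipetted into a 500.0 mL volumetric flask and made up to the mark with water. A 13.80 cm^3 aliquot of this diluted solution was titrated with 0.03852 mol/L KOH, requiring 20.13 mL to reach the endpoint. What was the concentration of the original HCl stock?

1.22 M

n(KOH) = 0.03852 x 0.02013 = 0.0007754 mol.
n(HCl) in the aliquot = 0.0007754 mol.
[diluted HCl] = 0.0007754 / 0.01380 = 0.05619 M.
Dilution factor = 500.0/23.12 = 21.63, so [stock] = 0.05619 x 21.63 = 1.22 M.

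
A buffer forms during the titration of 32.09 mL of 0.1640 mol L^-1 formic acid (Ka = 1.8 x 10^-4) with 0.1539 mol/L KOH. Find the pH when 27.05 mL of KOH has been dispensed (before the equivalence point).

4.32

Initial n(HCOOH) = 0.1640 x 0.03209 = 0.005263 mol.
n(KOH) added = 0.1539 x 0.02705 = 0.004163 mol, converting that many moles of HCOOH to HCOO-.
Remaining n(HCOOH) = 0.001100 mol; n(HCOO-) = 0.004163 mol.
By Henderson-Hasselbalch, pH = pKa + log([A^-]/[HA]) = 3.74 + log(0.004163/0.001100) = 3.74 + (+0.58) = 4.32.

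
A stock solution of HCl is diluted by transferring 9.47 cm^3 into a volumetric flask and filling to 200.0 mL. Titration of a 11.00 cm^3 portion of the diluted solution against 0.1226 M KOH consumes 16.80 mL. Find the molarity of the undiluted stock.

n(KOH) = 0.1226 x 0.01680 = 0.002060 mol.
n(HCl) in the aliquot = 0.002060 mol.
[diluted HCl] = 0.002060 / 0.01100 = 0.1872 M.
Dilution factor = 200.0/9.470 = 21.12, so [stock] = 0.1872 x 21.12 = 3.95 M.

3.95 M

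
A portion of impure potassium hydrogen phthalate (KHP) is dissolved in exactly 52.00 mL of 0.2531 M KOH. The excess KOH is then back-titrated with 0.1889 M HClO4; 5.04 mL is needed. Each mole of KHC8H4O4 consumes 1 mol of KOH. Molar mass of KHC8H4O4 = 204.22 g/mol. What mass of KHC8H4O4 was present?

2.49 g

Total n(KOH) added = 0.2531 x 0.05200 = 0.01316 mol.
n(HClO4) used = 0.1889 x 0.005040 = 0.0009521 mol, which equals the excess n(KOH).
So n(KOH) consumed by the sample = 0.01316 - 0.0009521 = 0.01221 mol.
n(KHC8H4O4) = 0.01221 / 1 = 0.01221 mol.
mass = 0.01221 mol x 204.22 g/mol = 2.49 g.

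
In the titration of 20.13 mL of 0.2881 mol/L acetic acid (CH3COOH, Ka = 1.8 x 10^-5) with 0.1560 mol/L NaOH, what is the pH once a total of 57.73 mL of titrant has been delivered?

12.61

n(acid) = 0.2881 x 0.02013 = 0.005799 mol; n(NaOH) added = 0.1560 x 0.05773 = 0.009006 mol.
Base is in excess by 0.009006 - 0.005799 = 0.003206 mol in a total volume of 0.07786 L.
[OH^-] = 0.003206/0.07786 = 0.04118 M, so pOH = 1.39 and pH = 14.00 - 1.39 = 12.61.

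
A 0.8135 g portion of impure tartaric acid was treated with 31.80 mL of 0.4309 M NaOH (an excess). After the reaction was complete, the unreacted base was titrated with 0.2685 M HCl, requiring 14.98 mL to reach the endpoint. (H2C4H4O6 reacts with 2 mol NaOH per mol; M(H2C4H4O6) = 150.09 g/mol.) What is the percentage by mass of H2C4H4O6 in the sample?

Total n(NaOH) added = 0.4309 x 0.03180 = 0.01370 mol.
n(HCl) used = 0.2685 x 0.01498 = 0.004022 mol, which equals the excess n(NaOH).
So n(NaOH) consumed by the sample = 0.01370 - 0.004022 = 0.009680 mol.
n(H2C4H4O6) = 0.009680 / 2 = 0.004840 mol.
mass H2C4H4O6 = 0.004840 x 150.09 = 0.7265 g, so %H2C4H4O6 = 0.7265/0.8135 x 100 = 89.3%.

89.3%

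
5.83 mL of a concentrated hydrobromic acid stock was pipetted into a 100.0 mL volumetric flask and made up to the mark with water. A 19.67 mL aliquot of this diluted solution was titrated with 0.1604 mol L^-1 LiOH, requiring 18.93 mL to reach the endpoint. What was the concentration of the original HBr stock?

n(LiOH) = 0.1604 x 0.01893 = 0.003036 mol.
n(HBr) in the aliquot = 0.003036 mol.
[diluted HBr] = 0.003036 / 0.01967 = 0.1544 M.
Dilution factor = 100.0/5.830 = 17.15, so [stock] = 0.1544 x 17.15 = 2.65 M.

2.65 M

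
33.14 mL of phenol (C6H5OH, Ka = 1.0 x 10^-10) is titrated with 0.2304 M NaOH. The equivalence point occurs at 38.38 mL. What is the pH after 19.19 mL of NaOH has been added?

19.19 mL is exactly half the equivalence volume (38.38/2), i.e. the half-equivalence point.
There, n(HA) = n(A^-), so pH = pKa = -log(1.0 x 10^-10) = 10.00.

10.00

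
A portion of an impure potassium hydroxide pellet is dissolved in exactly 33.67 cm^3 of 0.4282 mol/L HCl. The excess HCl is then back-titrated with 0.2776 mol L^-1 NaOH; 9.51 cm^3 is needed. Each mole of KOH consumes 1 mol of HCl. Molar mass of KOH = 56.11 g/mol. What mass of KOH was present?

0.661 g

Total n(HCl) added = 0.4282 x 0.03367 = 0.01442 mol.
n(NaOH) used = 0.2776 x 0.009510 = 0.002640 mol, which equals the excess n(HCl).
So n(HCl) consumed by the sample = 0.01442 - 0.002640 = 0.01178 mol.
n(KOH) = 0.01178 / 1 = 0.01178 mol.
mass = 0.01178 mol x 56.11 g/mol = 0.661 g.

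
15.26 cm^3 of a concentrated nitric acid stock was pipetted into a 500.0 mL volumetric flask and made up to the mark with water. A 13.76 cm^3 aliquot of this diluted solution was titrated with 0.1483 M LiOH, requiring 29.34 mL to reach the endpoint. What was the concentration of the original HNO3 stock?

n(LiOH) = 0.1483 x 0.02934 = 0.004351 mol.
n(HNO3) in the aliquot = 0.004351 mol.
[diluted HNO3] = 0.004351 / 0.01376 = 0.3162 M.
Dilution factor = 500.0/15.26 = 32.77, so [stock] = 0.3162 x 32.77 = 10.4 M.

10.4 M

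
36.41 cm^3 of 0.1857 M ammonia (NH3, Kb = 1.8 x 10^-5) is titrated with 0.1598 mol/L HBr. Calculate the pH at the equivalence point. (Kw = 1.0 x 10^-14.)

n(NH3) = 0.1857 x 0.03641 = 0.006761 mol; V(HBr) at equivalence = 0.006761/0.1598 = 0.04231 L.
At equivalence the base is fully converted to NH4+; total volume = 0.07872 L, so [NH4+] = 0.006761/0.07872 = 0.08589 M.
Ka(NH4+) = Kw/Kb = 1.0e-14 / 1.8 x 10^-5 = 5.56e-10.
[H^+] = sqrt(Ka x [NH4+]) = sqrt(5.56e-10 x 0.08589) = 6.91e-6 M.
pH = -log(6.91e-6) = 5.16.

5.16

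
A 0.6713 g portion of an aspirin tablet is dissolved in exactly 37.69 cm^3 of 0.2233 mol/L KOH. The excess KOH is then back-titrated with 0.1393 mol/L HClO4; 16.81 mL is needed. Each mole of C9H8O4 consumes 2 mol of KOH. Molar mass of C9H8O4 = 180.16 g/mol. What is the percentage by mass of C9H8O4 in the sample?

Total n(KOH) added = 0.2233 x 0.03769 = 0.008416 mol.
n(HClO4) used = 0.1393 x 0.01681 = 0.002342 mol, which equals the excess n(KOH).
So n(KOH) consumed by the sample = 0.008416 - 0.002342 = 0.006075 mol.
n(C9H8O4) = 0.006075 / 2 = 0.003037 mol.
mass C9H8O4 = 0.003037 x 180.16 = 0.5472 g, so %C9H8O4 = 0.5472/0.6713 x 100 = 81.5%.

81.5%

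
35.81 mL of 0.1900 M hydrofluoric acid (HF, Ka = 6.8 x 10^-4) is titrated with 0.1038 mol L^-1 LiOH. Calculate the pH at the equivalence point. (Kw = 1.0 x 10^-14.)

n(HF) = 0.1900 x 0.03581 = 0.006804 mol; V(LiOH) at equivalence = 0.006804/0.1038 = 0.06555 L.
At equivalence all the acid is converted to F-; total volume = 0.03581 + 0.06555 = 0.1014 L, so [F-] = 0.006804/0.1014 = 0.06713 M.
Kb = Kw/Ka = 1.0e-14 / 6.8 x 10^-4 = 1.47e-11.
[OH^-] = sqrt(Kb x [F-]) = sqrt(1.47e-11 x 0.06713) = 9.94e-7 M.
pOH = 6.00, so pH = 14.00 - 6.00 = 8.00.

8.00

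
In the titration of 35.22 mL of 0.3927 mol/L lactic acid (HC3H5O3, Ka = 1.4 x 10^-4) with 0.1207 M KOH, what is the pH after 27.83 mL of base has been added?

Initial n(HC3H5O3) = 0.3927 x 0.03522 = 0.01383 mol.
n(KOH) added = 0.1207 x 0.02783 = 0.003359 mol, converting that many moles of HC3H5O3 to C3H5O3-.
Remaining n(HC3H5O3) = 0.01047 mol; n(C3H5O3-) = 0.003359 mol.
By Henderson-Hasselbalch, pH = pKa + log([A^-]/[HA]) = 3.85 + log(0.003359/0.01047) = 3.85 + (-0.49) = 3.36.

3.36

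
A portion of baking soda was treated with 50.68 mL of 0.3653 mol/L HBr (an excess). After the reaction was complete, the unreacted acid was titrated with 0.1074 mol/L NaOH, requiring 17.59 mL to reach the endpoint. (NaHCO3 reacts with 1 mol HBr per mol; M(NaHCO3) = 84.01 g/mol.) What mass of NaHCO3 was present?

1.40 g

Total n(HBr) added = 0.3653 x 0.05068 = 0.01851 mol.
n(NaOH) used = 0.1074 x 0.01759 = 0.001889 mol, which equals the excess n(HBr).
So n(HBr) consumed by the sample = 0.01851 - 0.001889 = 0.01662 mol.
n(NaHCO3) = 0.01662 / 1 = 0.01662 mol.
mass = 0.01662 mol x 84.01 g/mol = 1.40 g.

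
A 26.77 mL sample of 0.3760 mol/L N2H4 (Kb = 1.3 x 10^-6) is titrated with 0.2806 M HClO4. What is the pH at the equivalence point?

4.45

n(N2H4) = 0.3760 x 0.02677 = 0.01007 mol; V(HClO4) at equivalence = 0.01007/0.2806 = 0.03587 L.
At equivalence the base is fully converted to N2H5+; total volume = 0.06264 L, so [N2H5+] = 0.01007/0.06264 = 0.1607 M.
Ka(N2H5+) = Kw/Kb = 1.0e-14 / 1.3 x 10^-6 = 7.69e-9.
[H^+] = sqrt(Ka x [N2H5+]) = sqrt(7.69e-9 x 0.1607) = 3.52e-5 M.
pH = -log(3.52e-5) = 4.45.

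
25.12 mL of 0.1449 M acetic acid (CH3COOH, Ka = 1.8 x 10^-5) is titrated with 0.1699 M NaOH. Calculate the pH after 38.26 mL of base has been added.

n(acid) = 0.1449 x 0.02512 = 0.003640 mol; n(NaOH) added = 0.1699 x 0.03826 = 0.006500 mol.
Base is in excess by 0.006500 - 0.003640 = 0.002860 mol in a total volume of 0.06338 L.
[OH^-] = 0.002860/0.06338 = 0.04513 M, so pOH = 1.35 and pH = 14.00 - 1.35 = 12.65.

12.65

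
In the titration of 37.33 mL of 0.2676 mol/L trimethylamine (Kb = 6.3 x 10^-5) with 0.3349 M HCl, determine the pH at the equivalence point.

n((CH3)3N) = 0.2676 x 0.03733 = 0.009990 mol; V(HCl) at equivalence = 0.009990/0.3349 = 0.02983 L.
At equivalence the base is fully converted to (CH3)3NH+; total volume = 0.06716 L, so [(CH3)3NH+] = 0.009990/0.06716 = 0.1487 M.
Ka((CH3)3NH+) = Kw/Kb = 1.0e-14 / 6.3 x 10^-5 = 1.59e-10.
[H^+] = sqrt(Ka x [(CH3)3NH+]) = sqrt(1.59e-10 x 0.1487) = 4.86e-6 M.
pH = -log(4.86e-6) = 5.31.

5.31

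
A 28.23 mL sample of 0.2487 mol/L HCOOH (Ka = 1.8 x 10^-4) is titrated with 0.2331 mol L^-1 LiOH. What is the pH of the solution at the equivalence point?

n(HCOOH) = 0.2487 x 0.02823 = 0.007021 mol; V(LiOH) at equivalence = 0.007021/0.2331 = 0.03012 L.
At equivalence all the acid is converted to HCOO-; total volume = 0.02823 + 0.03012 = 0.05835 L, so [HCOO-] = 0.007021/0.05835 = 0.1203 M.
Kb = Kw/Ka = 1.0e-14 / 1.8 x 10^-4 = 5.56e-11.
[OH^-] = sqrt(Kb x [HCOO-]) = sqrt(5.56e-11 x 0.1203) = 2.59e-6 M.
pOH = 5.59, so pH = 14.00 - 5.59 = 8.41.

8.41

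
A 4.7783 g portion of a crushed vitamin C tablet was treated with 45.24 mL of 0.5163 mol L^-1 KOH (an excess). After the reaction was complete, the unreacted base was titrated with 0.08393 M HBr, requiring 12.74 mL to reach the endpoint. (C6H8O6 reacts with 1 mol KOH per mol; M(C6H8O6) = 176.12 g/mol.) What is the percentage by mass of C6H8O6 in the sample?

82.2%

Total n(KOH) added = 0.5163 x 0.04524 = 0.02336 mol.
n(HBr) used = 0.08393 x 0.01274 = 0.001069 mol, which equals the excess n(KOH).
So n(KOH) consumed by the sample = 0.02336 - 0.001069 = 0.02229 mol.
n(C6H8O6) = 0.02229 / 1 = 0.02229 mol.
mass C6H8O6 = 0.02229 x 176.12 = 3.925 g, so %C6H8O6 = 3.925/4.7783 x 100 = 82.2%.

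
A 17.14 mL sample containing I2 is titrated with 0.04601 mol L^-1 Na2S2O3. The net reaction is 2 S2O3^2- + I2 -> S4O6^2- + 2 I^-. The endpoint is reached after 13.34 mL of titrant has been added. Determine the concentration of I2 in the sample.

0.0179 M

n(Na2S2O3) = 0.04601 x 0.01334 = 0.0006138 mol.
From the balanced equation, 2 mol Na2S2O3 reacts with 1 mol I2, so n(I2) = 0.0006138 x 1/2 = 0.0003069 mol.
[I2] = 0.0003069 / 0.01714 L = 0.0179 M.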